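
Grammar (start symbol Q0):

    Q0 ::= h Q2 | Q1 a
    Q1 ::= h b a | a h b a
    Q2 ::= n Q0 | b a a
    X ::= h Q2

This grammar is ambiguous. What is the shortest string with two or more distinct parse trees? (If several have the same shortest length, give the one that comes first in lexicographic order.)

length 4: h b a a has 2 parse trees

Two derivations of h b a a:
  Q0 ⇒ h Q2 ⇒ h b a a
  Q0 ⇒ Q1 a ⇒ h b a a

h b a a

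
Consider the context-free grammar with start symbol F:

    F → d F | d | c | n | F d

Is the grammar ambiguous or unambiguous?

Ambiguous

Witness: d d

Derivation 1: F ⇒ d F ⇒ d d
Derivation 2: F ⇒ F d ⇒ d d

Two distinct leftmost derivations for the same string.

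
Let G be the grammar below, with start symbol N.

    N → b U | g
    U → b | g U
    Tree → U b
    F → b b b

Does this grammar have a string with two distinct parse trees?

Unambiguous

(Tree, F are unreachable from N, so their rules don't affect L(N).) The reachable rules are right-linear with at most one rule per (nonterminal, next-terminal) pair. Each input token forces the next rule, so parsing is deterministic.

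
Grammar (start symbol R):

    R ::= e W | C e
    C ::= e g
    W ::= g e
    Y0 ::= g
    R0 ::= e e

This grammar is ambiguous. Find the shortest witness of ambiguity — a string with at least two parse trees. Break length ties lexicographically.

e g e

length 3: e g e has 2 parse trees

Two derivations of e g e:
  R ⇒ e W ⇒ e g e
  R ⇒ C e ⇒ e g e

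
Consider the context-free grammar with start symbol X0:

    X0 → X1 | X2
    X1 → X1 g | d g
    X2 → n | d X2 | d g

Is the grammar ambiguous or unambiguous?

Ambiguous

Witness: d g

Derivation 1: X0 ⇒ X1 ⇒ d g
Derivation 2: X0 ⇒ X2 ⇒ d g

Two distinct leftmost derivations for the same string.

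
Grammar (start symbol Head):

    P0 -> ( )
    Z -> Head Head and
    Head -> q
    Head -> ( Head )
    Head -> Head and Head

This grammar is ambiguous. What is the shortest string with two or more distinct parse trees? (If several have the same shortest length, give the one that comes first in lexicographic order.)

length 1: no string has ≥2 trees
length 3: no string has ≥2 trees
length 5: q and q and q has 2 parse trees

Two derivations of q and q and q:
  Head ⇒ Head and Head ⇒ q and Head ⇒ q and Head and Head ⇒ q and q and Head ⇒ q and q and q
  Head ⇒ Head and Head ⇒ Head and Head and Head ⇒ q and Head and Head ⇒ q and q and Head ⇒ q and q and q

q and q and q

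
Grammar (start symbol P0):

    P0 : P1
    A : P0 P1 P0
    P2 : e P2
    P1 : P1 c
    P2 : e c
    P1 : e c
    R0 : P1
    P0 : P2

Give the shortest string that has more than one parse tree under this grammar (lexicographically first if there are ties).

e c

length 2: e c has 2 parse trees

Two derivations of e c:
  P0 ⇒ P1 ⇒ e c
  P0 ⇒ P2 ⇒ e c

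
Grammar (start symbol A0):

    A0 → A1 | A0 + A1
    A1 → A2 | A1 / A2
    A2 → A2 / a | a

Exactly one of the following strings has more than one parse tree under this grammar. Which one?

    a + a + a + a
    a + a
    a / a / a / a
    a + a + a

a / a / a / a

a + a + a + a: 1 tree
a + a: 1 tree
a / a / a / a: 8 trees
a + a + a: 1 tree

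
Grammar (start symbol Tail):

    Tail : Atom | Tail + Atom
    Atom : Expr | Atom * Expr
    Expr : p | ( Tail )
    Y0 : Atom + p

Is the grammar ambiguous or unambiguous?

Unambiguous

(Y0 is unreachable from Tail, so its rules don't affect L(Tail).) This is a standard precedence ladder (Tail over Atom over Expr), with each level left-recursive on its own operator ('+' at Tail, '*' at Atom). That structure is LR(1), hence unambiguous.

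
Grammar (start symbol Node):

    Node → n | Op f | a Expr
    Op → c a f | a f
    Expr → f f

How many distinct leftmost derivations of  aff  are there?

Parse trees for aff:
  [Node [Op a f] f]
  [Node a [Expr f f]]

2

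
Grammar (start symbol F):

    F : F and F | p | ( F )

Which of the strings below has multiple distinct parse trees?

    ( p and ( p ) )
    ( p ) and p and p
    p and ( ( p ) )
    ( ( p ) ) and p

( p ) and p and p

( p and ( p ) ): 1 tree
( p ) and p and p: 2 trees
p and ( ( p ) ): 1 tree
( ( p ) ) and p: 1 tree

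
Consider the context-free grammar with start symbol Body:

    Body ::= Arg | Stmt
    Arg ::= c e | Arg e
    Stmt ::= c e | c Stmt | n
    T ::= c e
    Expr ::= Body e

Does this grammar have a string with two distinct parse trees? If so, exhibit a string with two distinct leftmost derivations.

Ambiguous

Witness: c e

Derivation 1: Body ⇒ Arg ⇒ c e
Derivation 2: Body ⇒ Stmt ⇒ c e

Two distinct leftmost derivations for the same string.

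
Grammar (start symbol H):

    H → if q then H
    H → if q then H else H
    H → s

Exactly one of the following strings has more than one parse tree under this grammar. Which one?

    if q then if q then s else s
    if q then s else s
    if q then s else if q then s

if q then if q then s else s: 2 trees
if q then s else s: 1 tree
if q then s else if q then s: 1 tree

if q then if q then s else s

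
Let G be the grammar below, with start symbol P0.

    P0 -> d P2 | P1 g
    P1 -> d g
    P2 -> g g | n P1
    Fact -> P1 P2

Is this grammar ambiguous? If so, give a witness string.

Ambiguous

Witness: d g g

Derivation 1: P0 ⇒ d P2 ⇒ d g g
Derivation 2: P0 ⇒ P1 g ⇒ d g g

Two distinct leftmost derivations for the same string.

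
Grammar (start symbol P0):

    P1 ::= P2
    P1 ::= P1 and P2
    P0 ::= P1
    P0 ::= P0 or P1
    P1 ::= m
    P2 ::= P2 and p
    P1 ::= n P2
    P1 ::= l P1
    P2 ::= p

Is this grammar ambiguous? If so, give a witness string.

Ambiguous

Witness: p and p

Derivation 1: P0 ⇒ P1 ⇒ P2 ⇒ P2 and p ⇒ p and p
Derivation 2: P0 ⇒ P1 ⇒ P1 and P2 ⇒ P2 and P2 ⇒ p and P2 ⇒ p and p

Two distinct leftmost derivations for the same string.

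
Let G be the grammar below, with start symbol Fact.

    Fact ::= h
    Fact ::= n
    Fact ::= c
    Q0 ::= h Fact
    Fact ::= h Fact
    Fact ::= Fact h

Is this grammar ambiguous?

Ambiguous

Witness: h h

Derivation 1: Fact ⇒ h Fact ⇒ h h
Derivation 2: Fact ⇒ Fact h ⇒ h h

Two distinct leftmost derivations for the same string.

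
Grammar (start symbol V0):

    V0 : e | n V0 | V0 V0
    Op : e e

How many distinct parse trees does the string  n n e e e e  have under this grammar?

28

Parse trees for n n e e e e (showing first 6 of 28):
  [V0 n [V0 n [V0 [V0 e] [V0 [V0 e] [V0 [V0 e] [V0 e]]]]]]
  [V0 n [V0 n [V0 [V0 e] [V0 [V0 [V0 e] [V0 e]] [V0 e]]]]]
  [V0 n [V0 n [V0 [V0 [V0 e] [V0 e]] [V0 [V0 e] [V0 e]]]]]
  [V0 n [V0 n [V0 [V0 [V0 e] [V0 [V0 e] [V0 e]]] [V0 e]]]]
  [V0 n [V0 n [V0 [V0 [V0 [V0 e] [V0 e]] [V0 e]] [V0 e]]]]
  [V0 n [V0 [V0 n [V0 e]] [V0 [V0 e] [V0 [V0 e] [V0 e]]]]]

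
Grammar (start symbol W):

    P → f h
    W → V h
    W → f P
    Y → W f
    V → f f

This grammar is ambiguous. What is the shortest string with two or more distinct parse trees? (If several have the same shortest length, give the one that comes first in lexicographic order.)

f f h

length 3: f f h has 2 parse trees

Two derivations of f f h:
  W ⇒ V h ⇒ f f h
  W ⇒ f P ⇒ f f h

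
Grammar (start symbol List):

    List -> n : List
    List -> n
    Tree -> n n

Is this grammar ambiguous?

Unambiguous

Only List is reachable from List; ignoring the rest: The reachable grammar is A → atom sep A | atom. Each atom is followed by either the separator (recurse) or end-of-string (stop) — no choice point.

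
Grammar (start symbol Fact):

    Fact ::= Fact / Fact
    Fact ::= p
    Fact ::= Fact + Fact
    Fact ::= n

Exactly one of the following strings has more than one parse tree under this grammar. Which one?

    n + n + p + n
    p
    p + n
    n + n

n + n + p + n

n + n + p + n: 5 trees
p: 1 tree
p + n: 1 tree
n + n: 1 tree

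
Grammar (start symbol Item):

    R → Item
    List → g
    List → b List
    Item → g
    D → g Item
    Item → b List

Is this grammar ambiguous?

Only Item, List are reachable from Item; ignoring the rest: The reachable rules are right-linear with at most one rule per (nonterminal, next-terminal) pair. Each input token forces the next rule, so parsing is deterministic.

Unambiguous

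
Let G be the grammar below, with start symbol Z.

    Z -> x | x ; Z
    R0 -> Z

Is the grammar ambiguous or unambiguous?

Only Z is reachable from Z; ignoring the rest: Right-recursive list with a separator: after each atom, whether the separator follows determines the rule. One parse per string.

Unambiguous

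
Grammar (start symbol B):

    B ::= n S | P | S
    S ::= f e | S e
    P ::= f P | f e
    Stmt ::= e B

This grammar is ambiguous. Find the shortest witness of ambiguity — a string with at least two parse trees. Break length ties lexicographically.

f e

length 2: f e has 2 parse trees

Two derivations of f e:
  B ⇒ P ⇒ f e
  B ⇒ S ⇒ f e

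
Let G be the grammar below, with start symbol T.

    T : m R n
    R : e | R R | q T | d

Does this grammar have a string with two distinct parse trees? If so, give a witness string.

Ambiguous

Witness: m d d d n

Derivation 1: T ⇒ m R n ⇒ m R R n ⇒ m R R R n ⇒ m d R R n ⇒ m d d R n ⇒ m d d d n
Derivation 2: T ⇒ m R n ⇒ m R R n ⇒ m d R n ⇒ m d R R n ⇒ m d d R n ⇒ m d d d n

Two distinct leftmost derivations for the same string.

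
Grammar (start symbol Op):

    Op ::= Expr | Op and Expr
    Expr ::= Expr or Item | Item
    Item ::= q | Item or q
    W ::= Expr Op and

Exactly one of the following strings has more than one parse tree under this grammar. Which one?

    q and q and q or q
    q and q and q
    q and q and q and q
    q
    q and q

q and q and q or q: 2 trees
q and q and q: 1 tree
q and q and q and q: 1 tree
q: 1 tree
q and q: 1 tree

q and q and q or q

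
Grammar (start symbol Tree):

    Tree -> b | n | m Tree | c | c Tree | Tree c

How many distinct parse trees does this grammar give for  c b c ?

Parse trees for c b c:
  [Tree c [Tree [Tree b] c]]
  [Tree [Tree c [Tree b]] c]

2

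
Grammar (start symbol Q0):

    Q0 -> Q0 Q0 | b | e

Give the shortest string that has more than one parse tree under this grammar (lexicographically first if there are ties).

b b b

length 1: no string has ≥2 trees
length 2: no string has ≥2 trees
length 3: b b b has 2 parse trees

Two derivations of b b b:
  Q0 ⇒ Q0 Q0 ⇒ Q0 Q0 Q0 ⇒ b Q0 Q0 ⇒ b b Q0 ⇒ b b b
  Q0 ⇒ Q0 Q0 ⇒ b Q0 ⇒ b Q0 Q0 ⇒ b b Q0 ⇒ b b b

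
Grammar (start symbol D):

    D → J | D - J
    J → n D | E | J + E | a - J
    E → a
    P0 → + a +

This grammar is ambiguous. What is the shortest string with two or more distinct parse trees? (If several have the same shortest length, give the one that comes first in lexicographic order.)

a - a

length 1: no string has ≥2 trees
length 2: no string has ≥2 trees
length 3: a - a has 2 parse trees

Two derivations of a - a:
  D ⇒ J ⇒ a - J ⇒ a - E ⇒ a - a
  D ⇒ D - J ⇒ J - J ⇒ E - J ⇒ a - J ⇒ a - E ⇒ a - a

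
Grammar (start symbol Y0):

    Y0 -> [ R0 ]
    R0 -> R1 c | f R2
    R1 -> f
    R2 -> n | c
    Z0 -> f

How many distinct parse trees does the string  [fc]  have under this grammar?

2

Parse trees for [fc]:
  [Y0 [ [R0 [R1 f] c] ]]
  [Y0 [ [R0 f [R2 c]] ]]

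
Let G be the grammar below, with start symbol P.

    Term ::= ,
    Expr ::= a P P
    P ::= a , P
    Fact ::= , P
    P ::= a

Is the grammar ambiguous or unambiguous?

Unambiguous

Only P is reachable from P; ignoring the rest: The reachable grammar is A → atom sep A | atom. Each atom is followed by either the separator (recurse) or end-of-string (stop) — no choice point.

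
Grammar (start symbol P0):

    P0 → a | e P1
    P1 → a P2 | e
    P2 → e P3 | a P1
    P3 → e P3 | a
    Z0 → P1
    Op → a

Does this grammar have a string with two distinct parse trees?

Only P0, P1, P2, P3 are reachable from P0; ignoring the rest: The reachable rules are right-linear with at most one rule per (nonterminal, next-terminal) pair. Each input token forces the next rule, so parsing is deterministic.

Unambiguous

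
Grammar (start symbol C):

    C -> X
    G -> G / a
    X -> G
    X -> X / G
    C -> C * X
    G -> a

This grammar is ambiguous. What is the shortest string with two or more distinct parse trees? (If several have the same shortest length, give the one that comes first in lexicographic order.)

a / a

length 1: no string has ≥2 trees
length 3: a / a has 2 parse trees

Two derivations of a / a:
  C ⇒ X ⇒ G ⇒ G / a ⇒ a / a
  C ⇒ X ⇒ X / G ⇒ G / G ⇒ a / G ⇒ a / a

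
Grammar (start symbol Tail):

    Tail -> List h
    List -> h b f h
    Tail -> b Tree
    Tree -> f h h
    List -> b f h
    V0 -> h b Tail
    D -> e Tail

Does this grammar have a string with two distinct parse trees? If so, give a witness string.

Ambiguous

Witness: b f h h

Derivation 1: Tail ⇒ List h ⇒ b f h h
Derivation 2: Tail ⇒ b Tree ⇒ b f h h

Two distinct leftmost derivations for the same string.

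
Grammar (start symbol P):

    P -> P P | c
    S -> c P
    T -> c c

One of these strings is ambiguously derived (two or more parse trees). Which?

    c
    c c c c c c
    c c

c: 1 tree
c c c c c c: 42 trees
c c: 1 tree

c c c c c c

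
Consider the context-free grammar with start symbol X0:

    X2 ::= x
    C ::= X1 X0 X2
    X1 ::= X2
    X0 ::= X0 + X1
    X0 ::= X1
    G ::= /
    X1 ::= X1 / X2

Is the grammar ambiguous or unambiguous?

Unambiguous

(C, G are unreachable from X0, so their rules don't affect L(X0).) This is a standard precedence ladder (X0 over X1 over X2), with each level left-recursive on its own operator ('+' at X0, '/' at X1). That structure is LR(1), hence unambiguous.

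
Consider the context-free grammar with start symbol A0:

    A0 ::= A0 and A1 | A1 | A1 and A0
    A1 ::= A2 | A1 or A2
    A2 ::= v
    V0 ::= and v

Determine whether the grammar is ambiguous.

Witness: v and v

Derivation 1: A0 ⇒ A0 and A1 ⇒ A1 and A1 ⇒ A2 and A1 ⇒ v and A1 ⇒ v and A2 ⇒ v and v
Derivation 2: A0 ⇒ A1 and A0 ⇒ A2 and A0 ⇒ v and A0 ⇒ v and A1 ⇒ v and A2 ⇒ v and v

Two distinct leftmost derivations for the same string.

Ambiguous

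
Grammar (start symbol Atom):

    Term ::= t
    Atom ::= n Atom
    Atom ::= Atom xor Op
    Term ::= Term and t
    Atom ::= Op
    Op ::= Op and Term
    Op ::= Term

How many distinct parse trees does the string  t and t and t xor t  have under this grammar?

4

Parse trees for t and t and t xor t:
  [Atom [Atom [Op [Op [Term t]] and [Term [Term t] and t]]] xor [Op [Term t]]]
  [Atom [Atom [Op [Op [Op [Term t]] and [Term t]] and [Term t]]] xor [Op [Term t]]]
  [Atom [Atom [Op [Op [Term [Term t] and t]] and [Term t]]] xor [Op [Term t]]]
  [Atom [Atom [Op [Term [Term [Term t] and t] and t]]] xor [Op [Term t]]]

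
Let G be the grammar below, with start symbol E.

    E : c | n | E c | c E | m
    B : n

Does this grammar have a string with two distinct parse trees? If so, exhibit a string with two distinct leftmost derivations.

Ambiguous

Witness: c c

Derivation 1: E ⇒ E c ⇒ c c
Derivation 2: E ⇒ c E ⇒ c c

Two distinct leftmost derivations for the same string.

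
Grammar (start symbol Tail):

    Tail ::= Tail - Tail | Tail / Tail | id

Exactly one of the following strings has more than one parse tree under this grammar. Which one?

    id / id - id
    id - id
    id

id / id - id: 2 trees
id - id: 1 tree
id: 1 tree

id / id - id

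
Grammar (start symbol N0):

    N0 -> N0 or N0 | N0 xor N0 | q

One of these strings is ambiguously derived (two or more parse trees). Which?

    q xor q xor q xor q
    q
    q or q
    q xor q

q xor q xor q xor q

q xor q xor q xor q: 5 trees
q: 1 tree
q or q: 1 tree
q xor q: 1 tree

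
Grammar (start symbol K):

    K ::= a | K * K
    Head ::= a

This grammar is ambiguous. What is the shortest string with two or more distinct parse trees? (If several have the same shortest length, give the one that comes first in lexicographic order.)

a * a * a

length 1: no string has ≥2 trees
length 3: no string has ≥2 trees
length 5: a * a * a has 2 parse trees

Two derivations of a * a * a:
  K ⇒ K * K ⇒ a * K ⇒ a * K * K ⇒ a * a * K ⇒ a * a * a
  K ⇒ K * K ⇒ K * K * K ⇒ a * K * K ⇒ a * a * K ⇒ a * a * a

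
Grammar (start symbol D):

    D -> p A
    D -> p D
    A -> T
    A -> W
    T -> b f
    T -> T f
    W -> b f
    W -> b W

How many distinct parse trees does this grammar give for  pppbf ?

Parse trees for pppbf:
  [D p [D p [D p [A [T b f]]]]]
  [D p [D p [D p [A [W b f]]]]]

2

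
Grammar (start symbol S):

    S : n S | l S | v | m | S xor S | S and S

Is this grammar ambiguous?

Witness: l m and m

Derivation 1: S ⇒ l S ⇒ l S and S ⇒ l m and S ⇒ l m and m
Derivation 2: S ⇒ S and S ⇒ l S and S ⇒ l m and S ⇒ l m and m

Two distinct leftmost derivations for the same string.

Ambiguous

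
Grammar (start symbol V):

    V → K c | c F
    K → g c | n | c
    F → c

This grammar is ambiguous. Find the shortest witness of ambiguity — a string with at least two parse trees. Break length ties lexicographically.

length 2: c c has 2 parse trees

Two derivations of c c:
  V ⇒ K c ⇒ c c
  V ⇒ c F ⇒ c c

c c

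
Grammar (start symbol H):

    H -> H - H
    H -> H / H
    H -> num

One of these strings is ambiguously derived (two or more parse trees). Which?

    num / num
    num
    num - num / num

num / num: 1 tree
num: 1 tree
num - num / num: 2 trees

num - num / num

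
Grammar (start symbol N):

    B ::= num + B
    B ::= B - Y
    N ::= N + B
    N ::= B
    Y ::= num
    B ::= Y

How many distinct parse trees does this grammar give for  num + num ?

Parse trees for num + num:
  [N [N [B [Y num]]] + [B [Y num]]]
  [N [B num + [B [Y num]]]]

2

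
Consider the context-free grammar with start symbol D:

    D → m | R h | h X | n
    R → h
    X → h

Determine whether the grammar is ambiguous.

Ambiguous

Witness: h h

Derivation 1: D ⇒ R h ⇒ h h
Derivation 2: D ⇒ h X ⇒ h h

Two distinct leftmost derivations for the same string.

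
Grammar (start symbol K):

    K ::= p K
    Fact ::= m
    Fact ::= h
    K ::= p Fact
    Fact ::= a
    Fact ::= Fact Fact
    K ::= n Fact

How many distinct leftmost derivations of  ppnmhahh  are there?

14

Parse trees for ppnmhahh (showing first 6 of 14):
  [K p [K p [K n [Fact [Fact m] [Fact [Fact h] [Fact [Fact a] [Fact [Fact h] [Fact h]]]]]]]]
  [K p [K p [K n [Fact [Fact m] [Fact [Fact h] [Fact [Fact [Fact a] [Fact h]] [Fact h]]]]]]]
  [K p [K p [K n [Fact [Fact m] [Fact [Fact [Fact h] [Fact a]] [Fact [Fact h] [Fact h]]]]]]]
  [K p [K p [K n [Fact [Fact m] [Fact [Fact [Fact h] [Fact [Fact a] [Fact h]]] [Fact h]]]]]]
  [K p [K p [K n [Fact [Fact m] [Fact [Fact [Fact [Fact h] [Fact a]] [Fact h]] [Fact h]]]]]]
  [K p [K p [K n [Fact [Fact [Fact m] [Fact h]] [Fact [Fact a] [Fact [Fact h] [Fact h]]]]]]]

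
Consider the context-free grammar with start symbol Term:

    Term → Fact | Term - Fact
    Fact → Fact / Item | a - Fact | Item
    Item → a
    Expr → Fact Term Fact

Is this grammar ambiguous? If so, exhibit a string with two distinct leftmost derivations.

Ambiguous

Witness: a - a

Derivation 1: Term ⇒ Fact ⇒ a - Fact ⇒ a - Item ⇒ a - a
Derivation 2: Term ⇒ Term - Fact ⇒ Fact - Fact ⇒ Item - Fact ⇒ a - Fact ⇒ a - Item ⇒ a - a

Two distinct leftmost derivations for the same string.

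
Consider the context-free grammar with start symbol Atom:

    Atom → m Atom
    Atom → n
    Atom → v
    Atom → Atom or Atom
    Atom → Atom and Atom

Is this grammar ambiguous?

Witness: m n and n

Derivation 1: Atom ⇒ m Atom ⇒ m Atom and Atom ⇒ m n and Atom ⇒ m n and n
Derivation 2: Atom ⇒ Atom and Atom ⇒ m Atom and Atom ⇒ m n and Atom ⇒ m n and n

Two distinct leftmost derivations for the same string.

Ambiguous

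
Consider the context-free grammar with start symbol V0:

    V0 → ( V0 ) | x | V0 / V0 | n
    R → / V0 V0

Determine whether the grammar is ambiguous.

Witness: n / n / n

Derivation 1: V0 ⇒ V0 / V0 ⇒ V0 / V0 / V0 ⇒ n / V0 / V0 ⇒ n / n / V0 ⇒ n / n / n
Derivation 2: V0 ⇒ V0 / V0 ⇒ n / V0 ⇒ n / V0 / V0 ⇒ n / n / V0 ⇒ n / n / n

Two distinct leftmost derivations for the same string.

Ambiguous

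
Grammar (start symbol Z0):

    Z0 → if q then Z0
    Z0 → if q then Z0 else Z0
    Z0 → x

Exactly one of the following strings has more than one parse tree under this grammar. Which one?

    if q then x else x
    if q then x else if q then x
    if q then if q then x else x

if q then if q then x else x

if q then x else x: 1 tree
if q then x else if q then x: 1 tree
if q then if q then x else x: 2 trees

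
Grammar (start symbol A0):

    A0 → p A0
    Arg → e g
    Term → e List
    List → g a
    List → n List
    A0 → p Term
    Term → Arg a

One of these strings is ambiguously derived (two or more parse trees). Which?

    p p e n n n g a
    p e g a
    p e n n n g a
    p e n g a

p e g a

p p e n n n g a: 1 tree
p e g a: 2 trees
p e n n n g a: 1 tree
p e n g a: 1 tree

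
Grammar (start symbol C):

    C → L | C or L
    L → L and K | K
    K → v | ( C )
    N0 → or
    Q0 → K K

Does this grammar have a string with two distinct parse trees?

(N0, Q0 are unreachable from C, so their rules don't affect L(C).) C → C or L | L  ;  L → L and K | K  — a left-associative chain with K at the bottom. Each string factors uniquely by precedence.

Unambiguous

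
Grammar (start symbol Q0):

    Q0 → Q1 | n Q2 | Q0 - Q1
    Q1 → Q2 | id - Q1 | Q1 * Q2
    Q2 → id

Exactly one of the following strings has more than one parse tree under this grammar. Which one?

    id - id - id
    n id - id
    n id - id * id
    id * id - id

id - id - id

id - id - id: 4 trees
n id - id: 1 tree
n id - id * id: 1 tree
id * id - id: 1 tree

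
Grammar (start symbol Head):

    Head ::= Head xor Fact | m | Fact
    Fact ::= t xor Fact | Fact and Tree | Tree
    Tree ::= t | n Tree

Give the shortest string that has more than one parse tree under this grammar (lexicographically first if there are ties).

length 1: no string has ≥2 trees
length 2: no string has ≥2 trees
length 3: t xor t has 2 parse trees

Two derivations of t xor t:
  Head ⇒ Head xor Fact ⇒ Fact xor Fact ⇒ Tree xor Fact ⇒ t xor Fact ⇒ t xor Tree ⇒ t xor t
  Head ⇒ Fact ⇒ t xor Fact ⇒ t xor Tree ⇒ t xor t

t xor t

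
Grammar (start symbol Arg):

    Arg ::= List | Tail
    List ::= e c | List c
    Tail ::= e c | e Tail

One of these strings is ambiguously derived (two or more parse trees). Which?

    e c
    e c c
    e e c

e c

e c: 2 trees
e c c: 1 tree
e e c: 1 tree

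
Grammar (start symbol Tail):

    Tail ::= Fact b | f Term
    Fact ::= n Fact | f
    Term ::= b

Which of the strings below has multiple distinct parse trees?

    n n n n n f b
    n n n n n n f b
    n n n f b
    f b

f b

n n n n n f b: 1 tree
n n n n n n f b: 1 tree
n n n f b: 1 tree
f b: 2 trees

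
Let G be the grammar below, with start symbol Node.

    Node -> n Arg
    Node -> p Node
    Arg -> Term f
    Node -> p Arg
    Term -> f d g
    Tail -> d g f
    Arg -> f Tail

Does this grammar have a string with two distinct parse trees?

Witness: n f d g f

Derivation 1: Node ⇒ n Arg ⇒ n Term f ⇒ n f d g f
Derivation 2: Node ⇒ n Arg ⇒ n f Tail ⇒ n f d g f

Two distinct leftmost derivations for the same string.

Ambiguous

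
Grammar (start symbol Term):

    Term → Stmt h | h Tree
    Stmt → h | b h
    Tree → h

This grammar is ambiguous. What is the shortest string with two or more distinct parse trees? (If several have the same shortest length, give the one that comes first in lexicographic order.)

h h

length 2: h h has 2 parse trees

Two derivations of h h:
  Term ⇒ Stmt h ⇒ h h
  Term ⇒ h Tree ⇒ h h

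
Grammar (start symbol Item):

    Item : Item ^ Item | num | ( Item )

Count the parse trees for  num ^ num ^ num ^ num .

5

Parse trees for num ^ num ^ num ^ num:
  [Item [Item num] ^ [Item [Item num] ^ [Item [Item num] ^ [Item num]]]]
  [Item [Item num] ^ [Item [Item [Item num] ^ [Item num]] ^ [Item num]]]
  [Item [Item [Item num] ^ [Item num]] ^ [Item [Item num] ^ [Item num]]]
  [Item [Item [Item num] ^ [Item [Item num] ^ [Item num]]] ^ [Item num]]
  [Item [Item [Item [Item num] ^ [Item num]] ^ [Item num]] ^ [Item num]]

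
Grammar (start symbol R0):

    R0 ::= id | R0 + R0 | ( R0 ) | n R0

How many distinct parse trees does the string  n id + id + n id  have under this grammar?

Parse trees for n id + id + n id:
  [R0 [R0 n [R0 id]] + [R0 [R0 id] + [R0 n [R0 id]]]]
  [R0 [R0 [R0 n [R0 id]] + [R0 id]] + [R0 n [R0 id]]]
  [R0 [R0 n [R0 [R0 id] + [R0 id]]] + [R0 n [R0 id]]]
  [R0 n [R0 [R0 id] + [R0 [R0 id] + [R0 n [R0 id]]]]]
  [R0 n [R0 [R0 [R0 id] + [R0 id]] + [R0 n [R0 id]]]]

5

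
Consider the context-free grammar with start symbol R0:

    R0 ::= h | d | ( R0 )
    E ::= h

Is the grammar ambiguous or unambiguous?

Only R0 is reachable from R0; ignoring the rest: Each string is a nest of matched brackets around a single atom. An opening bracket forces the recursive rule; an atom forces the base rule.

Unambiguous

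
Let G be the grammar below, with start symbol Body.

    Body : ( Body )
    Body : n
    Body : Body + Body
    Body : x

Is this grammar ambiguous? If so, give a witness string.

Ambiguous

Witness: n + n + n

Derivation 1: Body ⇒ Body + Body ⇒ n + Body ⇒ n + Body + Body ⇒ n + n + Body ⇒ n + n + n
Derivation 2: Body ⇒ Body + Body ⇒ Body + Body + Body ⇒ n + Body + Body ⇒ n + n + Body ⇒ n + n + n

Two distinct leftmost derivations for the same string.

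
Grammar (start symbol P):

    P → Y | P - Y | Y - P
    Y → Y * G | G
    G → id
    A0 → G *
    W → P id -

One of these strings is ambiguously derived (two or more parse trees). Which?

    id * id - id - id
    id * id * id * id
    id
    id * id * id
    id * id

id * id - id - id: 4 trees
id * id * id * id: 1 tree
id: 1 tree
id * id * id: 1 tree
id * id: 1 tree

id * id - id - id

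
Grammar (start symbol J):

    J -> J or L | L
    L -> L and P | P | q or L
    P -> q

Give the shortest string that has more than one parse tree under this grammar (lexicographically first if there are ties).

q or q

length 1: no string has ≥2 trees
length 3: q or q has 2 parse trees

Two derivations of q or q:
  J ⇒ J or L ⇒ L or L ⇒ P or L ⇒ q or L ⇒ q or P ⇒ q or q
  J ⇒ L ⇒ q or L ⇒ q or P ⇒ q or q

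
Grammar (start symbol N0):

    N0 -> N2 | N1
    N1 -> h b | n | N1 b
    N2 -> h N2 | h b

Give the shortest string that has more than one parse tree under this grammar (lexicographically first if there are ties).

h b

length 1: no string has ≥2 trees
length 2: h b has 2 parse trees

Two derivations of h b:
  N0 ⇒ N2 ⇒ h b
  N0 ⇒ N1 ⇒ h b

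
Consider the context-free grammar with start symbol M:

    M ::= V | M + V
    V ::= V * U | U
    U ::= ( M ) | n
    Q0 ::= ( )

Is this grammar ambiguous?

Only M, V, U are reachable from M; ignoring the rest: This is a standard precedence ladder (M over V over U), with each level left-recursive on its own operator ('+' at M, '*' at V). That structure is LR(1), hence unambiguous.

Unambiguous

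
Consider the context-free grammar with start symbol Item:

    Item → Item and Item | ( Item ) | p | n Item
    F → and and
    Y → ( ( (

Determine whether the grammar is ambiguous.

Witness: n p and p

Derivation 1: Item ⇒ Item and Item ⇒ n Item and Item ⇒ n p and Item ⇒ n p and p
Derivation 2: Item ⇒ n Item ⇒ n Item and Item ⇒ n p and Item ⇒ n p and p

Two distinct leftmost derivations for the same string.

Ambiguous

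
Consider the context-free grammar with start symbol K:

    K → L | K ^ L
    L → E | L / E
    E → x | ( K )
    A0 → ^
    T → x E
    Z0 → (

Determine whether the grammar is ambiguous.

Only K, L, E are reachable from K; ignoring the rest: This is a standard precedence ladder (K over L over E), with each level left-recursive on its own operator ('^' at K, '/' at L). That structure is LR(1), hence unambiguous.

Unambiguous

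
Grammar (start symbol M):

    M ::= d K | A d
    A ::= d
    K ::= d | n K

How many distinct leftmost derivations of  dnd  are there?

Parse trees for dnd:
  [M d [K n [K d]]]

1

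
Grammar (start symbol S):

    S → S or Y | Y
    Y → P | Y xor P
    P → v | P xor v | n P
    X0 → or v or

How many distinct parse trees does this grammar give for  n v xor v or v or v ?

3

Parse trees for n v xor v or v or v:
  [S [S [S [Y [P [P n [P v]] xor v]]] or [Y [P v]]] or [Y [P v]]]
  [S [S [S [Y [P n [P [P v] xor v]]]] or [Y [P v]]] or [Y [P v]]]
  [S [S [S [Y [Y [P n [P v]]] xor [P v]]] or [Y [P v]]] or [Y [P v]]]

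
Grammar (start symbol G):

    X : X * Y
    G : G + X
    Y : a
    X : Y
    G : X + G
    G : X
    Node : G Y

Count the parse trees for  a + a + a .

Parse trees for a + a + a:
  [G [G [G [X [Y a]]] + [X [Y a]]] + [X [Y a]]]
  [G [G [X [Y a]] + [G [X [Y a]]]] + [X [Y a]]]
  [G [X [Y a]] + [G [G [X [Y a]]] + [X [Y a]]]]
  [G [X [Y a]] + [G [X [Y a]] + [G [X [Y a]]]]]

4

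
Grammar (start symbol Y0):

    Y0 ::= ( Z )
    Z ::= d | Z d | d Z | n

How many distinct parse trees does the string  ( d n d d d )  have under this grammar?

4

Parse trees for ( d n d d d ):
  [Y0 ( [Z [Z [Z [Z d [Z n]] d] d] d] )]
  [Y0 ( [Z [Z [Z d [Z [Z n] d]] d] d] )]
  [Y0 ( [Z [Z d [Z [Z [Z n] d] d]] d] )]
  [Y0 ( [Z d [Z [Z [Z [Z n] d] d] d]] )]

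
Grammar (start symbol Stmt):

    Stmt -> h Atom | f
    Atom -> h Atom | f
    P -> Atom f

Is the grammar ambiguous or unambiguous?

(P is unreachable from Stmt, so its rules don't affect L(Stmt).) The reachable rules are right-linear with at most one rule per (nonterminal, next-terminal) pair. Each input token forces the next rule, so parsing is deterministic.

Unambiguous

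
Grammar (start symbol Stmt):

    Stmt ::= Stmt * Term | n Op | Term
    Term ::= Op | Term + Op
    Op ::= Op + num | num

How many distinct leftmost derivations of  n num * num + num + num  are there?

4

Parse trees for n num * num + num + num:
  [Stmt [Stmt n [Op num]] * [Term [Op [Op [Op num] + num] + num]]]
  [Stmt [Stmt n [Op num]] * [Term [Term [Op num]] + [Op [Op num] + num]]]
  [Stmt [Stmt n [Op num]] * [Term [Term [Op [Op num] + num]] + [Op num]]]
  [Stmt [Stmt n [Op num]] * [Term [Term [Term [Op num]] + [Op num]] + [Op num]]]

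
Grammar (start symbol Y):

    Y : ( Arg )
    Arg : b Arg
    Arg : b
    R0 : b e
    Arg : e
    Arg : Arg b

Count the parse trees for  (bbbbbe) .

1

Parse trees for (bbbbbe):
  [Y ( [Arg b [Arg b [Arg b [Arg b [Arg b [Arg e]]]]]] )]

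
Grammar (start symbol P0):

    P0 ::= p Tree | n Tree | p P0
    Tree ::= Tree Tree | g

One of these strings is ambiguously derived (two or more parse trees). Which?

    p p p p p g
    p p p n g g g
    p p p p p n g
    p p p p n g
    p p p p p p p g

p p p p p g: 1 tree
p p p n g g g: 2 trees
p p p p p n g: 1 tree
p p p p n g: 1 tree
p p p p p p p g: 1 tree

p p p n g g g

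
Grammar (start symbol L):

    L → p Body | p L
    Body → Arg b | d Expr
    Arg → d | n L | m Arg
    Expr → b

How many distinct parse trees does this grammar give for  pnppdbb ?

Parse trees for pnppdbb:
  [L p [Body [Arg n [L p [L p [Body [Arg d] b]]]] b]]
  [L p [Body [Arg n [L p [L p [Body d [Expr b]]]]] b]]

2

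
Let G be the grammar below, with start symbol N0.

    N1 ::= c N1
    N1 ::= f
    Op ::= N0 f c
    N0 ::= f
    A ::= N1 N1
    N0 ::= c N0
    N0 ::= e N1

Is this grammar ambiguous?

Unambiguous

Only N0, N1 are reachable from N0; ignoring the rest: Restricted to the reachable nonterminals, every rule has the form A → t or A → t B, and no two rules for the same A share a first terminal. The grammar encodes a DFA — one run per string.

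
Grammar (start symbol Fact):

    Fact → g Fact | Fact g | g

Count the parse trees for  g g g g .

8

Parse trees for g g g g:
  [Fact g [Fact g [Fact g [Fact g]]]]
  [Fact g [Fact g [Fact [Fact g] g]]]
  [Fact g [Fact [Fact g [Fact g]] g]]
  [Fact g [Fact [Fact [Fact g] g] g]]
  [Fact [Fact g [Fact g [Fact g]]] g]
  [Fact [Fact g [Fact [Fact g] g]] g]
  [Fact [Fact [Fact g [Fact g]] g] g]
  [Fact [Fact [Fact [Fact g] g] g] g]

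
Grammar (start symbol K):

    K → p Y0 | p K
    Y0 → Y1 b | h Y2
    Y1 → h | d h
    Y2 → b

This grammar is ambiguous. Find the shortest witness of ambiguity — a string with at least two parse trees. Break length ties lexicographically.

p h b

length 3: p h b has 2 parse trees

Two derivations of p h b:
  K ⇒ p Y0 ⇒ p Y1 b ⇒ p h b
  K ⇒ p Y0 ⇒ p h Y2 ⇒ p h b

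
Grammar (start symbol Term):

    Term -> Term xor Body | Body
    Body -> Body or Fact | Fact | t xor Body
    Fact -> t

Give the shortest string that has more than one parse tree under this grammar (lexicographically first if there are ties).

length 1: no string has ≥2 trees
length 3: t xor t has 2 parse trees

Two derivations of t xor t:
  Term ⇒ Term xor Body ⇒ Body xor Body ⇒ Fact xor Body ⇒ t xor Body ⇒ t xor Fact ⇒ t xor t
  Term ⇒ Body ⇒ t xor Body ⇒ t xor Fact ⇒ t xor t

t xor t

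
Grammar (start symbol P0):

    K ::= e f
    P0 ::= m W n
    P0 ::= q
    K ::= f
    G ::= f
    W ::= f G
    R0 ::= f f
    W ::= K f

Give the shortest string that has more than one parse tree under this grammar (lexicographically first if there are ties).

length 1: no string has ≥2 trees
length 4: m f f n has 2 parse trees

Two derivations of m f f n:
  P0 ⇒ m W n ⇒ m f G n ⇒ m f f n
  P0 ⇒ m W n ⇒ m K f n ⇒ m f f n

m f f n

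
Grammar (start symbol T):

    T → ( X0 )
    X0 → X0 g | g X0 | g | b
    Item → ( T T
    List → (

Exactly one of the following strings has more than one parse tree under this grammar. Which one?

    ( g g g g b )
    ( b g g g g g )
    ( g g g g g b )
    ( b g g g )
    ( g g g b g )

( g g g b g )

( g g g g b ): 1 tree
( b g g g g g ): 1 tree
( g g g g g b ): 1 tree
( b g g g ): 1 tree
( g g g b g ): 4 trees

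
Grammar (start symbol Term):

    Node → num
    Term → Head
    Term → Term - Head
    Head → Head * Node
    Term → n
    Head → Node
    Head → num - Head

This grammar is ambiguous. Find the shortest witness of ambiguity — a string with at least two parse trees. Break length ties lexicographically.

num - num

length 1: no string has ≥2 trees
length 3: num - num has 2 parse trees

Two derivations of num - num:
  Term ⇒ Head ⇒ num - Head ⇒ num - Node ⇒ num - num
  Term ⇒ Term - Head ⇒ Head - Head ⇒ Node - Head ⇒ num - Head ⇒ num - Node ⇒ num - num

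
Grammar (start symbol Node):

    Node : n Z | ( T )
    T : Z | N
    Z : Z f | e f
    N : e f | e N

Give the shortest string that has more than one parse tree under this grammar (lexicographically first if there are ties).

( e f )

length 3: no string has ≥2 trees
length 4: ( e f ) has 2 parse trees

Two derivations of ( e f ):
  Node ⇒ ( T ) ⇒ ( Z ) ⇒ ( e f )
  Node ⇒ ( T ) ⇒ ( N ) ⇒ ( e f )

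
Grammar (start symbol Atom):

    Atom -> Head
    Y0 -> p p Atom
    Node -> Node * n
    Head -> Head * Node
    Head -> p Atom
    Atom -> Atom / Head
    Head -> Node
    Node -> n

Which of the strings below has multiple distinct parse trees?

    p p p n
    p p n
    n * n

n * n

p p p n: 1 tree
p p n: 1 tree
n * n: 2 trees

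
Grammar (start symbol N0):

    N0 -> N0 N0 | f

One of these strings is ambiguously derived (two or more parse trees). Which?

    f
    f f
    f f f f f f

f f f f f f

f: 1 tree
f f: 1 tree
f f f f f f: 42 trees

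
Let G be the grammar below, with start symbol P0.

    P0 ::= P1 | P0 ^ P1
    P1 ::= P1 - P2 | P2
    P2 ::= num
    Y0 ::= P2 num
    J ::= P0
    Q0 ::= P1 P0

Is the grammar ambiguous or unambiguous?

Only P0, P1, P2 are reachable from P0; ignoring the rest: P0 → P0 ^ P1 | P1  ;  P1 → P1 - P2 | P2  — a left-associative chain with P2 at the bottom. Each string factors uniquely by precedence.

Unambiguous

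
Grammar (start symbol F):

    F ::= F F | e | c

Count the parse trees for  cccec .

Parse trees for cccec (showing first 6 of 14):
  [F [F c] [F [F c] [F [F c] [F [F e] [F c]]]]]
  [F [F c] [F [F c] [F [F [F c] [F e]] [F c]]]]
  [F [F c] [F [F [F c] [F c]] [F [F e] [F c]]]]
  [F [F c] [F [F [F c] [F [F c] [F e]]] [F c]]]
  [F [F c] [F [F [F [F c] [F c]] [F e]] [F c]]]
  [F [F [F c] [F c]] [F [F c] [F [F e] [F c]]]]

14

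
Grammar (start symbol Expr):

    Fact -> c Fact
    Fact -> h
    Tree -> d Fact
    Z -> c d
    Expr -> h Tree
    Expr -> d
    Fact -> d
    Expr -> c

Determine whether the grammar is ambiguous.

Unambiguous

(Z is unreachable from Expr, so its rules don't affect L(Expr).) Restricted to the reachable nonterminals, every rule has the form A → t or A → t B, and no two rules for the same A share a first terminal. The grammar encodes a DFA — one run per string.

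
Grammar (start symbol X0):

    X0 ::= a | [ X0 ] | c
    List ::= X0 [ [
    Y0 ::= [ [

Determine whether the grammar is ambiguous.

Only X0 is reachable from X0; ignoring the rest: L(X0) is { openⁿ atom closeⁿ : n ≥ 0 }. The bracket depth fixes n, and the derivation is forced at every step.

Unambiguous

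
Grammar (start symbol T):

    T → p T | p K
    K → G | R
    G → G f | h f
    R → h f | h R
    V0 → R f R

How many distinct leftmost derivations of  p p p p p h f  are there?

2

Parse trees for p p p p p h f:
  [T p [T p [T p [T p [T p [K [G h f]]]]]]]
  [T p [T p [T p [T p [T p [K [R h f]]]]]]]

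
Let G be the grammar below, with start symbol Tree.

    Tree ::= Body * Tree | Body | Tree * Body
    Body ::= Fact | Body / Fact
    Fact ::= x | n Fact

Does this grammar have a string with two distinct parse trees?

Witness: x * x

Derivation 1: Tree ⇒ Body * Tree ⇒ Fact * Tree ⇒ x * Tree ⇒ x * Body ⇒ x * Fact ⇒ x * x
Derivation 2: Tree ⇒ Tree * Body ⇒ Body * Body ⇒ Fact * Body ⇒ x * Body ⇒ x * Fact ⇒ x * x

Two distinct leftmost derivations for the same string.

Ambiguous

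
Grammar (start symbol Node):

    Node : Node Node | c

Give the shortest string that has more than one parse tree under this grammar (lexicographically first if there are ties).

length 1: no string has ≥2 trees
length 2: no string has ≥2 trees
length 3: c c c has 2 parse trees

Two derivations of c c c:
  Node ⇒ Node Node ⇒ Node Node Node ⇒ c Node Node ⇒ c c Node ⇒ c c c
  Node ⇒ Node Node ⇒ c Node ⇒ c Node Node ⇒ c c Node ⇒ c c c

c c c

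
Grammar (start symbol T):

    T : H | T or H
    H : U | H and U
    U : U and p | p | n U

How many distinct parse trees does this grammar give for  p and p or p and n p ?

Parse trees for p and p or p and n p:
  [T [T [H [U [U p] and p]]] or [H [H [U p]] and [U n [U p]]]]
  [T [T [H [H [U p]] and [U p]]] or [H [H [U p]] and [U n [U p]]]]

2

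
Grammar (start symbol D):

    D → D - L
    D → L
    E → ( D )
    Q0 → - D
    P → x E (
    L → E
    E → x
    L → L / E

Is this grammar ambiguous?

Unambiguous

Only D, L, E are reachable from D; ignoring the rest: This is a standard precedence ladder (D over L over E), with each level left-recursive on its own operator ('-' at D, '/' at L). That structure is LR(1), hence unambiguous.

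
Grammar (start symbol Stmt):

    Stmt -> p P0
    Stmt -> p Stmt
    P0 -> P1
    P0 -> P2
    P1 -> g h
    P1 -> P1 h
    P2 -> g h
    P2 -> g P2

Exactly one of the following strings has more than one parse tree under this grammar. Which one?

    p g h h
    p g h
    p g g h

p g h h: 1 tree
p g h: 2 trees
p g g h: 1 tree

p g h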